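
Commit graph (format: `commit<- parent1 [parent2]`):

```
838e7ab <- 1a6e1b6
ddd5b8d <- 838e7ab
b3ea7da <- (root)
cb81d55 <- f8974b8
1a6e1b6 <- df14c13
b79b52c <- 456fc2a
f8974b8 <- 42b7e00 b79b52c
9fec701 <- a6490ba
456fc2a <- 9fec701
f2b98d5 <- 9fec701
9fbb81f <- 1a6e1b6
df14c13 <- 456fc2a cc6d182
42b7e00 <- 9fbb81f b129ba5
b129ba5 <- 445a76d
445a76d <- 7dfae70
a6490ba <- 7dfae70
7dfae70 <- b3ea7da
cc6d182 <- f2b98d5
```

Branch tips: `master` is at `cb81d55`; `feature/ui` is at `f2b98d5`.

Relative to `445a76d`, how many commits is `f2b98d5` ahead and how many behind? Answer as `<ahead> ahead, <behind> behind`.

Reachable from f2b98d5: {7dfae70, 9fec701, a6490ba, b3ea7da, f2b98d5}.
Reachable from 445a76d: {445a76d, 7dfae70, b3ea7da}.
Only in f2b98d5's history (ahead): {9fec701, a6490ba, f2b98d5} — 3.
Only in 445a76d's history (behind): {445a76d} — 1.

3 ahead, 1 behind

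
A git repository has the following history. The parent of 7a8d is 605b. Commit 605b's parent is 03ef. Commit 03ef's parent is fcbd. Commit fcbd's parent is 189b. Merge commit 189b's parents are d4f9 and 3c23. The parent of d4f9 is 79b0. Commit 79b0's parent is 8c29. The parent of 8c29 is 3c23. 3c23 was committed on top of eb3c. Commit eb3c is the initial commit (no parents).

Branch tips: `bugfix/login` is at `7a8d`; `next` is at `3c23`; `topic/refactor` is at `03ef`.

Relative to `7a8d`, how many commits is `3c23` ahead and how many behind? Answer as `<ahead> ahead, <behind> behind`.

Reachable from 3c23: {3c23, eb3c}.
Reachable from 7a8d: {03ef, 189b, 3c23, 605b, 79b0, 7a8d, 8c29, d4f9, eb3c, fcbd}.
Only in 3c23's history (ahead): {} — 0.
Only in 7a8d's history (behind): {03ef, 189b, 605b, 79b0, 7a8d, 8c29, d4f9, fcbd} — 8.

0 ahead, 8 behind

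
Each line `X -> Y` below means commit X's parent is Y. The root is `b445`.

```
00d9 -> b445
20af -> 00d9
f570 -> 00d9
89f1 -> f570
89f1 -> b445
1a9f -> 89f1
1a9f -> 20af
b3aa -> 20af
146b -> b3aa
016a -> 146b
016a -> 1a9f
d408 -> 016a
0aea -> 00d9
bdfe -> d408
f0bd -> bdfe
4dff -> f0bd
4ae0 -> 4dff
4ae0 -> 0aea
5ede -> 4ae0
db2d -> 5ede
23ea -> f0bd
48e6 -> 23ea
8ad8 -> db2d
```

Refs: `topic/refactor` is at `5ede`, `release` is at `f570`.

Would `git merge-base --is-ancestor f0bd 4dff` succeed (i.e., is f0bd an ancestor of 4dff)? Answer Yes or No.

Yes

Ancestors of 4dff (commits reachable by following parents): {00d9, 016a, 146b, 1a9f, 20af, 4dff, 89f1, b3aa, b445, bdfe, d408, f0bd, f570}.
f0bd is in that set, so it is an ancestor of 4dff.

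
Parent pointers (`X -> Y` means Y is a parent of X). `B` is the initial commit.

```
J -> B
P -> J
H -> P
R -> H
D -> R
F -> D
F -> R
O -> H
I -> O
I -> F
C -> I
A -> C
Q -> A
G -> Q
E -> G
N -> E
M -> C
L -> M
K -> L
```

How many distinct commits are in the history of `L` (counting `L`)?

Walking parent pointers from L: reachable set = {B, C, D, F, H, I, J, L, M, O, P, R}.
That is 12 commits.

12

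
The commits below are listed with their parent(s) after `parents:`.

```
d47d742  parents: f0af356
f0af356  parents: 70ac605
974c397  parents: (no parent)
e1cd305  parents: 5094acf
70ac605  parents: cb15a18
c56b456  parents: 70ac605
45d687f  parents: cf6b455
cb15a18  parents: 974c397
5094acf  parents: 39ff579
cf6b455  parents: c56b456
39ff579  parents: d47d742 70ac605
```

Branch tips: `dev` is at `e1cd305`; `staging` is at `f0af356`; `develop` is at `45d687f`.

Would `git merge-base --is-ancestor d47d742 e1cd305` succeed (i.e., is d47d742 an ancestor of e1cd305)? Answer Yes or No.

Yes

Ancestors of e1cd305 (commits reachable by following parents): {39ff579, 5094acf, 70ac605, 974c397, cb15a18, d47d742, e1cd305, f0af356}.
d47d742 is in that set, so it is an ancestor of e1cd305.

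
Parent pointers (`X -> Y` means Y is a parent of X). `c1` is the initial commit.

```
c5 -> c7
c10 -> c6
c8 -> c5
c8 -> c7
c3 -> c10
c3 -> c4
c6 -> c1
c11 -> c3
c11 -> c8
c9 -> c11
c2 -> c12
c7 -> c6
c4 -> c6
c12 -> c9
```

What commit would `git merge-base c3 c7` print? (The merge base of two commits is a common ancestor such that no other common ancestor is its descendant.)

Ancestors of c3: {c1, c10, c3, c4, c6}.
Ancestors of c7: {c1, c6, c7}.
Common ancestors: {c1, c6}.
Among these, c6 is not an ancestor of any other common ancestor — it is the merge base.

c6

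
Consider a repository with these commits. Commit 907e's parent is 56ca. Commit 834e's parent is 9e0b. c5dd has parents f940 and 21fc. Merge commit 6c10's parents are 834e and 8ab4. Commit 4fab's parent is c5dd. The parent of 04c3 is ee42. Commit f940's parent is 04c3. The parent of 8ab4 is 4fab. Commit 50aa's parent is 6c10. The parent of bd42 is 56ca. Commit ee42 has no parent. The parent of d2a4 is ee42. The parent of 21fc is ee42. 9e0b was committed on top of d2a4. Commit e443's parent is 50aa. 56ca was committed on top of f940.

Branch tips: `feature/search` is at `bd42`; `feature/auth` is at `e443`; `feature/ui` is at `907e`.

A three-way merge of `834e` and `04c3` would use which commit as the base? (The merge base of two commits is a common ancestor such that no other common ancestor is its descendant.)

Ancestors of 834e: {834e, 9e0b, d2a4, ee42}.
Ancestors of 04c3: {04c3, ee42}.
Common ancestors: {ee42}.
The only common ancestor is ee42, so it is the merge base.

ee42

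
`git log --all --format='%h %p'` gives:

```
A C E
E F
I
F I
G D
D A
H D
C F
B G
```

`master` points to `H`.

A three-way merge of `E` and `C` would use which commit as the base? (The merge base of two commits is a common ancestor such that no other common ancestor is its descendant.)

Ancestors of E: {E, F, I}.
Ancestors of C: {C, F, I}.
Common ancestors: {F, I}.
Among these, F is not an ancestor of any other common ancestor — it is the merge base.

F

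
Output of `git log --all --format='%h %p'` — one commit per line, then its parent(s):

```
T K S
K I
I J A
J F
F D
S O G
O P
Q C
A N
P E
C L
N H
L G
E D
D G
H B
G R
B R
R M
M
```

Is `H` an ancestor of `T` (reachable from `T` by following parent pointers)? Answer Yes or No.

Yes

Ancestors of T (commits reachable by following parents): {A, B, D, E, F, G, H, I, J, K, M, N, O, P, R, S, T}.
H is in that set, so it is an ancestor of T.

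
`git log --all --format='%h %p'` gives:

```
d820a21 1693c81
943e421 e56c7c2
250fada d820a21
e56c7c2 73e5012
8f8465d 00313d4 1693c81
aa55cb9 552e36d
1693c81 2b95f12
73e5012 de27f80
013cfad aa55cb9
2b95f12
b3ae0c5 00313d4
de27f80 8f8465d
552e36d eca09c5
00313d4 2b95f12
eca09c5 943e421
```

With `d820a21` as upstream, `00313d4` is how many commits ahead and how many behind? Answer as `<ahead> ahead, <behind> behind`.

1 ahead, 2 behind

Reachable from 00313d4: {00313d4, 2b95f12}.
Reachable from d820a21: {1693c81, 2b95f12, d820a21}.
Only in 00313d4's history (ahead): {00313d4} — 1.
Only in d820a21's history (behind): {1693c81, d820a21} — 2.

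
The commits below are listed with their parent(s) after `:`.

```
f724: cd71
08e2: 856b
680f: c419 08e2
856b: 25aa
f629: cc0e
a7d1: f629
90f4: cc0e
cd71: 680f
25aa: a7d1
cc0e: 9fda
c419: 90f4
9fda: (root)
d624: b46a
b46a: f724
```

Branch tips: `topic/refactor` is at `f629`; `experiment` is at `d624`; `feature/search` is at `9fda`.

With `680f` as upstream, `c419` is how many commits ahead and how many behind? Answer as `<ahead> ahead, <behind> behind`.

0 ahead, 6 behind

Reachable from c419: {90f4, 9fda, c419, cc0e}.
Reachable from 680f: {08e2, 25aa, 680f, 856b, 90f4, 9fda, a7d1, c419, cc0e, f629}.
Only in c419's history (ahead): {} — 0.
Only in 680f's history (behind): {08e2, 25aa, 680f, 856b, a7d1, f629} — 6.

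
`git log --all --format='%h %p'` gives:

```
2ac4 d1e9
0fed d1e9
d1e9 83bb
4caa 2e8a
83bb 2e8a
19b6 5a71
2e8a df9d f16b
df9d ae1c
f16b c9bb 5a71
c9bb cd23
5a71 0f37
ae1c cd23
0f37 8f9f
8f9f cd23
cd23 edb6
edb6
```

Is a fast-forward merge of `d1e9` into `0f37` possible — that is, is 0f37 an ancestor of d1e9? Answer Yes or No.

A fast-forward from 0f37 to d1e9 is possible iff 0f37 is an ancestor of d1e9.
Ancestors of d1e9: {0f37, 2e8a, 5a71, 83bb, 8f9f, ae1c, c9bb, cd23, d1e9, df9d, edb6, f16b}.
0f37 is among them, so fast-forward is possible.

Yes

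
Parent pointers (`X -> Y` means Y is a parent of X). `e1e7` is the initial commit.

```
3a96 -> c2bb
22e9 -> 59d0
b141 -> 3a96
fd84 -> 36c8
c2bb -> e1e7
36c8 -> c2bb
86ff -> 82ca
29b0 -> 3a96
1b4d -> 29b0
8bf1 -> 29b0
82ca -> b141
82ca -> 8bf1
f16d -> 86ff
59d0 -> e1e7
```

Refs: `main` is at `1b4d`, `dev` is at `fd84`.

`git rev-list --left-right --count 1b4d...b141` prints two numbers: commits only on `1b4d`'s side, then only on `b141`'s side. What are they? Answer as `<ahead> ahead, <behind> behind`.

2 ahead, 1 behind

Reachable from 1b4d: {1b4d, 29b0, 3a96, c2bb, e1e7}.
Reachable from b141: {3a96, b141, c2bb, e1e7}.
Only in 1b4d's history (ahead): {1b4d, 29b0} — 2.
Only in b141's history (behind): {b141} — 1.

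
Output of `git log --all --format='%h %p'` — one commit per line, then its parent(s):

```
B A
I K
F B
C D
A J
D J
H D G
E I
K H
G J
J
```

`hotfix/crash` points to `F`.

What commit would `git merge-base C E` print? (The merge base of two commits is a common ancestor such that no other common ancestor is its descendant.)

Ancestors of C: {C, D, J}.
Ancestors of E: {D, E, G, H, I, J, K}.
Common ancestors: {D, J}.
Among these, D is not an ancestor of any other common ancestor — it is the merge base.

D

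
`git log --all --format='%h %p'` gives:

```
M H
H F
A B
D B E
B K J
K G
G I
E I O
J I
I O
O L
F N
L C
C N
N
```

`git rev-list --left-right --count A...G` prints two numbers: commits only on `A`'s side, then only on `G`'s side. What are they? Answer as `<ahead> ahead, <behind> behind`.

4 ahead, 0 behind

Reachable from A: {A, B, C, G, I, J, K, L, N, O}.
Reachable from G: {C, G, I, L, N, O}.
Only in A's history (ahead): {A, B, J, K} — 4.
Only in G's history (behind): {} — 0.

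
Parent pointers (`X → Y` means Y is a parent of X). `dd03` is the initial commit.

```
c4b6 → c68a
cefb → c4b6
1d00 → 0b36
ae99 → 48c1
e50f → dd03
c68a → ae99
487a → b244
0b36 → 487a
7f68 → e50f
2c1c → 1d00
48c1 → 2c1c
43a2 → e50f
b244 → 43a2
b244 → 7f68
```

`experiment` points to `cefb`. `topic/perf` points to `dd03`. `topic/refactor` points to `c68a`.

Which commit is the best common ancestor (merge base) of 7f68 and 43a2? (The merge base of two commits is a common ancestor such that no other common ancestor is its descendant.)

Ancestors of 7f68: {7f68, dd03, e50f}.
Ancestors of 43a2: {43a2, dd03, e50f}.
Common ancestors: {dd03, e50f}.
Among these, e50f is not an ancestor of any other common ancestor — it is the merge base.

e50f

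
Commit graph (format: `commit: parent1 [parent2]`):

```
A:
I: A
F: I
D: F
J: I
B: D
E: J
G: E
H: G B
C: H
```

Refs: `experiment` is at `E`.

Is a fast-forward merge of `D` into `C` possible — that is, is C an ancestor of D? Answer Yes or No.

A fast-forward from C to D is possible iff C is an ancestor of D.
Ancestors of D: {A, D, F, I}.
C is not among them, so fast-forward is not possible.

No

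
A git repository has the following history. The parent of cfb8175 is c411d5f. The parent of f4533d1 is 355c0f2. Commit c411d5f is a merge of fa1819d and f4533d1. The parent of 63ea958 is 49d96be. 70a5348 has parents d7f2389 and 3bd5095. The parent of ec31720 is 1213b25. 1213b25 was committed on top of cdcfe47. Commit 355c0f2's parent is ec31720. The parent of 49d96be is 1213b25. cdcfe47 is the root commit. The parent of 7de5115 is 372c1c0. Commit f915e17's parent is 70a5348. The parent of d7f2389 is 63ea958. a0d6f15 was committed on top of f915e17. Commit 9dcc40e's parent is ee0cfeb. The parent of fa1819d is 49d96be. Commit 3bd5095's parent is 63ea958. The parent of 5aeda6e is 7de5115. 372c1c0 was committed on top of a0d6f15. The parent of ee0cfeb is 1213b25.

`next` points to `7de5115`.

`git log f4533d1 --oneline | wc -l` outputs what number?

Walking parent pointers from f4533d1: reachable set = {1213b25, 355c0f2, cdcfe47, ec31720, f4533d1}.
That is 5 commits.

5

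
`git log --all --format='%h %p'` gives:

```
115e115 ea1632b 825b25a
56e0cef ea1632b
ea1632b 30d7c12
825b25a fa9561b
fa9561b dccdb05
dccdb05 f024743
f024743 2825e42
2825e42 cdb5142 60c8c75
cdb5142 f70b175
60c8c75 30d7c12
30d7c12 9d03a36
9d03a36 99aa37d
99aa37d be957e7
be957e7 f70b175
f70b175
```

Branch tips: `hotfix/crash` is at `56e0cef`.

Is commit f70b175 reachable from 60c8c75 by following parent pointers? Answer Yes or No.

Ancestors of 60c8c75 (commits reachable by following parents): {30d7c12, 60c8c75, 99aa37d, 9d03a36, be957e7, f70b175}.
f70b175 is in that set, so it is an ancestor of 60c8c75.

Yes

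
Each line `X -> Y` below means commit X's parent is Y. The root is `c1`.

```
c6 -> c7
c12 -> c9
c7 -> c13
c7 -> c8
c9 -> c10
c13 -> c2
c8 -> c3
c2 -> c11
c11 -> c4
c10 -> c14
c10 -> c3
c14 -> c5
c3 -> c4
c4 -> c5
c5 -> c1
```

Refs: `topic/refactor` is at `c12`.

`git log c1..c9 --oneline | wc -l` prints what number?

6

Reachable from c9: {c1, c10, c14, c3, c4, c5, c9}.
Reachable from c1: {c1}.
In c9's history but not c1's: {c10, c14, c3, c4, c5, c9} — 6 commits.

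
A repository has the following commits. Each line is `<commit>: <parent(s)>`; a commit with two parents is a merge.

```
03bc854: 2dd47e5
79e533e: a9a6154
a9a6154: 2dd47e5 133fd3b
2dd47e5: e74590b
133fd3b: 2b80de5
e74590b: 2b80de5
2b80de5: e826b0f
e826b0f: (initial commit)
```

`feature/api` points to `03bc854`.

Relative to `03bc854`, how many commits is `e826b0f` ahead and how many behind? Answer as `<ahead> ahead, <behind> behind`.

Reachable from e826b0f: {e826b0f}.
Reachable from 03bc854: {03bc854, 2b80de5, 2dd47e5, e74590b, e826b0f}.
Only in e826b0f's history (ahead): {} — 0.
Only in 03bc854's history (behind): {03bc854, 2b80de5, 2dd47e5, e74590b} — 4.

0 ahead, 4 behind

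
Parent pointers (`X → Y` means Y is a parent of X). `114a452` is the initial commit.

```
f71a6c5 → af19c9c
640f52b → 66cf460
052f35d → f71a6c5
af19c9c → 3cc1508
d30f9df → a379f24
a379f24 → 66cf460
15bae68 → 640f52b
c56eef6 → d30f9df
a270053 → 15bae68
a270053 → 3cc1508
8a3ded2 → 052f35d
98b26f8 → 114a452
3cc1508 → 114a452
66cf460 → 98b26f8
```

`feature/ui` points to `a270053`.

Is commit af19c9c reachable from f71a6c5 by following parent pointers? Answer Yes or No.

Ancestors of f71a6c5 (commits reachable by following parents): {114a452, 3cc1508, af19c9c, f71a6c5}.
af19c9c is in that set, so it is an ancestor of f71a6c5.

Yes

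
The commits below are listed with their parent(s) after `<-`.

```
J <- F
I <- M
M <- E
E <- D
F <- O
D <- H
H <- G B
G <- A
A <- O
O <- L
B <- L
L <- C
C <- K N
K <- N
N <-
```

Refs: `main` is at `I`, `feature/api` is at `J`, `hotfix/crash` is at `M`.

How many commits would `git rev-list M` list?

Walking parent pointers from M: reachable set = {A, B, C, D, E, G, H, K, L, M, N, O}.
That is 12 commits.

12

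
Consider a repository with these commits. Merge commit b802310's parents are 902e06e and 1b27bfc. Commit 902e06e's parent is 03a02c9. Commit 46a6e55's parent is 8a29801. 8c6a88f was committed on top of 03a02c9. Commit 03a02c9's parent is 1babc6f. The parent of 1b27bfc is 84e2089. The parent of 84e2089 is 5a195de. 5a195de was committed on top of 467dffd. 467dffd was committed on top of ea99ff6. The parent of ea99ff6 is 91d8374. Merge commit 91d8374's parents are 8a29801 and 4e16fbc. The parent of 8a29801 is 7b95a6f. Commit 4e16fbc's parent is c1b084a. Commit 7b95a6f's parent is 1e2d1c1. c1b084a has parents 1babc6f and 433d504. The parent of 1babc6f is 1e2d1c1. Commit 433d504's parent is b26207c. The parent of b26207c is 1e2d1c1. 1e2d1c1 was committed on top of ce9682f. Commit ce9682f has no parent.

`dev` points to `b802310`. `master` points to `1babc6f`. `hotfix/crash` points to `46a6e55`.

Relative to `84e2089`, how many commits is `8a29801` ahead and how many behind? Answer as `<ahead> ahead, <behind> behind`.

Reachable from 8a29801: {1e2d1c1, 7b95a6f, 8a29801, ce9682f}.
Reachable from 84e2089: {1babc6f, 1e2d1c1, 433d504, 467dffd, 4e16fbc, 5a195de, 7b95a6f, 84e2089, 8a29801, 91d8374, b26207c, c1b084a, ce9682f, ea99ff6}.
Only in 8a29801's history (ahead): {} — 0.
Only in 84e2089's history (behind): {1babc6f, 433d504, 467dffd, 4e16fbc, 5a195de, 84e2089, 91d8374, b26207c, c1b084a, ea99ff6} — 10.

0 ahead, 10 behind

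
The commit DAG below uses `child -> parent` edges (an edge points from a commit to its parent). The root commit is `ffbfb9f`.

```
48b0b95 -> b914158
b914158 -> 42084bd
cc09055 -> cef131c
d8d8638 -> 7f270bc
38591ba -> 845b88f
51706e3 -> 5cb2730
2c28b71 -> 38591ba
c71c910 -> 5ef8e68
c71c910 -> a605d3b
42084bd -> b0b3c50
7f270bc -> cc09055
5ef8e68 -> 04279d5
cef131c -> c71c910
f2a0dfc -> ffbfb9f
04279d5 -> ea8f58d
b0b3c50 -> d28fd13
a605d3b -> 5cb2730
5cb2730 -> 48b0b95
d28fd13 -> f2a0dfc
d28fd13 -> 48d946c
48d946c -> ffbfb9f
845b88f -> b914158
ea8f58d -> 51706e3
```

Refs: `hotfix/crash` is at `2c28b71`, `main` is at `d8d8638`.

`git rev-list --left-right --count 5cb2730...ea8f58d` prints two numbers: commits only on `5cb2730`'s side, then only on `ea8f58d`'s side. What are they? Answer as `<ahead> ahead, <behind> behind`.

Reachable from 5cb2730: {42084bd, 48b0b95, 48d946c, 5cb2730, b0b3c50, b914158, d28fd13, f2a0dfc, ffbfb9f}.
Reachable from ea8f58d: {42084bd, 48b0b95, 48d946c, 51706e3, 5cb2730, b0b3c50, b914158, d28fd13, ea8f58d, f2a0dfc, ffbfb9f}.
Only in 5cb2730's history (ahead): {} — 0.
Only in ea8f58d's history (behind): {51706e3, ea8f58d} — 2.

0 ahead, 2 behind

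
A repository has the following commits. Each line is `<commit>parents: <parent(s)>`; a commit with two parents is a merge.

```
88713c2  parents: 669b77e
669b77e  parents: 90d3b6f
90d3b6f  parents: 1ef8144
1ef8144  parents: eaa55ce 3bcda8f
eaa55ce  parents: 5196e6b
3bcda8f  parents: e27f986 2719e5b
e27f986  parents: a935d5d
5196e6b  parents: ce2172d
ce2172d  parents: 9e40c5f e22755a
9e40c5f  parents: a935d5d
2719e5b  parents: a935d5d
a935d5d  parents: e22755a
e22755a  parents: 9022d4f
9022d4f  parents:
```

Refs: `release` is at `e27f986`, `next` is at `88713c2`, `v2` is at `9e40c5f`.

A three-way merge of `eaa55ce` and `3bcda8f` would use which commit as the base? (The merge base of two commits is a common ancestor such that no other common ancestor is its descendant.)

a935d5d

Ancestors of eaa55ce: {5196e6b, 9022d4f, 9e40c5f, a935d5d, ce2172d, e22755a, eaa55ce}.
Ancestors of 3bcda8f: {2719e5b, 3bcda8f, 9022d4f, a935d5d, e22755a, e27f986}.
Common ancestors: {9022d4f, a935d5d, e22755a}.
Among these, a935d5d is not an ancestor of any other common ancestor — it is the merge base.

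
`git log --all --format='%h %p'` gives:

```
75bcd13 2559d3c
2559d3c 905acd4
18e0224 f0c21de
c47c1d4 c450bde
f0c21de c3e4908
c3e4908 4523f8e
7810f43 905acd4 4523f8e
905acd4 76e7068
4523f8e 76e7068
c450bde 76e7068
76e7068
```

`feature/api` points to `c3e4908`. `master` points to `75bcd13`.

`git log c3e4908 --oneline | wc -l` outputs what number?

3

Walking parent pointers from c3e4908: reachable set = {4523f8e, 76e7068, c3e4908}.
That is 3 commits.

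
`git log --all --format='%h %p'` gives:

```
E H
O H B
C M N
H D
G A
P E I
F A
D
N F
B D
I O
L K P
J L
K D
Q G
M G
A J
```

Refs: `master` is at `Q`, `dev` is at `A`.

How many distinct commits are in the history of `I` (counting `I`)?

Walking parent pointers from I: reachable set = {B, D, H, I, O}.
That is 5 commits.

5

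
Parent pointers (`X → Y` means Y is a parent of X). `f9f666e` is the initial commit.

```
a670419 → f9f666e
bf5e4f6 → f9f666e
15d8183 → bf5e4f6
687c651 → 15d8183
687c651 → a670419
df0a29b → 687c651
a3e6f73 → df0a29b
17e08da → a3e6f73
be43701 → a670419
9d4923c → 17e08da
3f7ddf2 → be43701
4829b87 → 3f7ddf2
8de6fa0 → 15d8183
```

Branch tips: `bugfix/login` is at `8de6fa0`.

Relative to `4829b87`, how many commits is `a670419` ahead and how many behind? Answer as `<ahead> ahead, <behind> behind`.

Reachable from a670419: {a670419, f9f666e}.
Reachable from 4829b87: {3f7ddf2, 4829b87, a670419, be43701, f9f666e}.
Only in a670419's history (ahead): {} — 0.
Only in 4829b87's history (behind): {3f7ddf2, 4829b87, be43701} — 3.

0 ahead, 3 behind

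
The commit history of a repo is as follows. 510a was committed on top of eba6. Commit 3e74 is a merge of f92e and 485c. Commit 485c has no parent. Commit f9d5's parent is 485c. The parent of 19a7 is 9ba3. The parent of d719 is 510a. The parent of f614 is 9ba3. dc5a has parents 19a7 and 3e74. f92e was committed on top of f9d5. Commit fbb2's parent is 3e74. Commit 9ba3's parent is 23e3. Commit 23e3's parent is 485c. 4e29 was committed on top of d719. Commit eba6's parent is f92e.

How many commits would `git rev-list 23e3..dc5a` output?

6

Reachable from dc5a: {19a7, 23e3, 3e74, 485c, 9ba3, dc5a, f92e, f9d5}.
Reachable from 23e3: {23e3, 485c}.
In dc5a's history but not 23e3's: {19a7, 3e74, 9ba3, dc5a, f92e, f9d5} — 6 commits.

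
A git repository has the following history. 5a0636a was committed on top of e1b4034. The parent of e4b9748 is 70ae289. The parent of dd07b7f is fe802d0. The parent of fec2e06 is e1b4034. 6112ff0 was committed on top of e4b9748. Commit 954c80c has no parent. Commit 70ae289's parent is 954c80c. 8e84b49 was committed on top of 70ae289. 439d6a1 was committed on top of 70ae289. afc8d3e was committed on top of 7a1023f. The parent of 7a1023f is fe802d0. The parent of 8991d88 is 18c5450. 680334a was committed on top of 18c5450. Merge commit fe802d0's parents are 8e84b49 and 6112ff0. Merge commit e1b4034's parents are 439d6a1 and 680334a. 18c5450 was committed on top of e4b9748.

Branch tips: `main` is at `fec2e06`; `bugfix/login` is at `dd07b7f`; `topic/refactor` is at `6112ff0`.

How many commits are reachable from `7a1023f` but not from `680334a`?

4

Reachable from 7a1023f: {6112ff0, 70ae289, 7a1023f, 8e84b49, 954c80c, e4b9748, fe802d0}.
Reachable from 680334a: {18c5450, 680334a, 70ae289, 954c80c, e4b9748}.
In 7a1023f's history but not 680334a's: {6112ff0, 7a1023f, 8e84b49, fe802d0} — 4 commits.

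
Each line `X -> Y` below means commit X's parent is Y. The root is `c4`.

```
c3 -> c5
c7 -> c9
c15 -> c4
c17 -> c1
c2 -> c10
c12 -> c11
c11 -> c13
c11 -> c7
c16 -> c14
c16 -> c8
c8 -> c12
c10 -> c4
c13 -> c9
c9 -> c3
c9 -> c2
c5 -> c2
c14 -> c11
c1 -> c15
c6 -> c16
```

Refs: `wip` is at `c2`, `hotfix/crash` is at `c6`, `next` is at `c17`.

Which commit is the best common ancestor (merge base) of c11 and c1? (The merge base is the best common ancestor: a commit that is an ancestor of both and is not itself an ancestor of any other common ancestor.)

Ancestors of c11: {c10, c11, c13, c2, c3, c4, c5, c7, c9}.
Ancestors of c1: {c1, c15, c4}.
Common ancestors: {c4}.
The only common ancestor is c4, so it is the merge base.

c4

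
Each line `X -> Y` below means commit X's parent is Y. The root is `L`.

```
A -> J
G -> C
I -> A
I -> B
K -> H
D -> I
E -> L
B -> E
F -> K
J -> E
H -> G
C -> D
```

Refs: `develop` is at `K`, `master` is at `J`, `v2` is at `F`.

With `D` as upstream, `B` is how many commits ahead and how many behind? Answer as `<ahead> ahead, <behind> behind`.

Reachable from B: {B, E, L}.
Reachable from D: {A, B, D, E, I, J, L}.
Only in B's history (ahead): {} — 0.
Only in D's history (behind): {A, D, I, J} — 4.

0 ahead, 4 behind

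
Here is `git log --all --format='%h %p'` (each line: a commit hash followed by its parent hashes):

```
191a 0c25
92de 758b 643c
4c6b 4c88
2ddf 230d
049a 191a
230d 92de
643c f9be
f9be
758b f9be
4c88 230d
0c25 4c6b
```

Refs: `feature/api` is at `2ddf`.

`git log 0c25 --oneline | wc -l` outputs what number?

8

Walking parent pointers from 0c25: reachable set = {0c25, 230d, 4c6b, 4c88, 643c, 758b, 92de, f9be}.
That is 8 commits.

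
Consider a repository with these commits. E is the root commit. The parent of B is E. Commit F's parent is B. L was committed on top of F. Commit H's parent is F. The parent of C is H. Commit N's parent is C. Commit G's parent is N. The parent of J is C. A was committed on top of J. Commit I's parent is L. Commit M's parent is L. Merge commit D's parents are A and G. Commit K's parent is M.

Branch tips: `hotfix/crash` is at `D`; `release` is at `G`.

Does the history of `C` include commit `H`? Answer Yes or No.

Ancestors of C (commits reachable by following parents): {B, C, E, F, H}.
H is in that set, so it is an ancestor of C.

Yes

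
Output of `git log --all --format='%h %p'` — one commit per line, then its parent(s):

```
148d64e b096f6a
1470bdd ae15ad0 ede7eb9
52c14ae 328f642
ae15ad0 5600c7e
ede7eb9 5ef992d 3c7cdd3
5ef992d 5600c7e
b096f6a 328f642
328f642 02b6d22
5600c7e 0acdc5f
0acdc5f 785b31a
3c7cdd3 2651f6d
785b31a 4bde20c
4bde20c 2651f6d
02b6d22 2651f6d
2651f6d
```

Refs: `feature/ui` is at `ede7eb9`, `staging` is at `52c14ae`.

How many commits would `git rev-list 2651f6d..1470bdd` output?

9

Reachable from 1470bdd: {0acdc5f, 1470bdd, 2651f6d, 3c7cdd3, 4bde20c, 5600c7e, 5ef992d, 785b31a, ae15ad0, ede7eb9}.
Reachable from 2651f6d: {2651f6d}.
In 1470bdd's history but not 2651f6d's: {0acdc5f, 1470bdd, 3c7cdd3, 4bde20c, 5600c7e, 5ef992d, 785b31a, ae15ad0, ede7eb9} — 9 commits.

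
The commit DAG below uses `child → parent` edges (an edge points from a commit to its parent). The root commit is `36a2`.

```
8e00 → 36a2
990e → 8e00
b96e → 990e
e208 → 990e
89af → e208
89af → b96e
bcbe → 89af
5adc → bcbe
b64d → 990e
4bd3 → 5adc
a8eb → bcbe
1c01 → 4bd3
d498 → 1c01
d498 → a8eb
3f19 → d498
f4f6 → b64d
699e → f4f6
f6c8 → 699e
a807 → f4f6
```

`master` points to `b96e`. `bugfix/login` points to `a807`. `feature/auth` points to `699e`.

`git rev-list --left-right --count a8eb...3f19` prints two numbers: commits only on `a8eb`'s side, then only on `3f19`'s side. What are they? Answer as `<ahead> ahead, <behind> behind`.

0 ahead, 5 behind

Reachable from a8eb: {36a2, 89af, 8e00, 990e, a8eb, b96e, bcbe, e208}.
Reachable from 3f19: {1c01, 36a2, 3f19, 4bd3, 5adc, 89af, 8e00, 990e, a8eb, b96e, bcbe, d498, e208}.
Only in a8eb's history (ahead): {} — 0.
Only in 3f19's history (behind): {1c01, 3f19, 4bd3, 5adc, d498} — 5.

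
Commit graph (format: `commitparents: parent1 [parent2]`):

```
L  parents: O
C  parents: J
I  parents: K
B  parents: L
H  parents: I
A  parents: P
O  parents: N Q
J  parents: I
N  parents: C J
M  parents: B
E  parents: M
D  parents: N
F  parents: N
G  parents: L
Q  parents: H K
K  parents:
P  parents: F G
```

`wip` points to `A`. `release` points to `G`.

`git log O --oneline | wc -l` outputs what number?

8

Walking parent pointers from O: reachable set = {C, H, I, J, K, N, O, Q}.
That is 8 commits.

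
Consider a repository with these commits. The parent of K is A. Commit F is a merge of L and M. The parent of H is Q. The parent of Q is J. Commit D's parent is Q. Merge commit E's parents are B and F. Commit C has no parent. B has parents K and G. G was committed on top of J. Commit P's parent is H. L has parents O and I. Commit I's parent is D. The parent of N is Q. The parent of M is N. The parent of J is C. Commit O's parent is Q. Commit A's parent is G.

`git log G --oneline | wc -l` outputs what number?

Walking parent pointers from G: reachable set = {C, G, J}.
That is 3 commits.

3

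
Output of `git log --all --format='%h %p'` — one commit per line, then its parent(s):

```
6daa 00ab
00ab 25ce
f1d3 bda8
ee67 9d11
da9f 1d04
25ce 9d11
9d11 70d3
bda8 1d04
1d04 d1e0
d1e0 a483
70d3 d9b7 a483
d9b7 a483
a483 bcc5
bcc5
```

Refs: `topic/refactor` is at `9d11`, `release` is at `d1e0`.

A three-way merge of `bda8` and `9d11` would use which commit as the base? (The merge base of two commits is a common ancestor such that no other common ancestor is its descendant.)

a483

Ancestors of bda8: {1d04, a483, bcc5, bda8, d1e0}.
Ancestors of 9d11: {70d3, 9d11, a483, bcc5, d9b7}.
Common ancestors: {a483, bcc5}.
Among these, a483 is not an ancestor of any other common ancestor — it is the merge base.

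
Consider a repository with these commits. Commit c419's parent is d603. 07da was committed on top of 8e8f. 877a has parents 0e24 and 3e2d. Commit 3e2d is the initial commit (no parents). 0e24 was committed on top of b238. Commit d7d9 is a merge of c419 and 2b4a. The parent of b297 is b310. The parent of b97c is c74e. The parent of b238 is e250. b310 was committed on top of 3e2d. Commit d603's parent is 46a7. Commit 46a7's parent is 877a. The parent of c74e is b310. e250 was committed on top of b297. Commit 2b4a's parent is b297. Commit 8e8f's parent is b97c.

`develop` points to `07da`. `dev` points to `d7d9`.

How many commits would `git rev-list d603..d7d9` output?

3

Reachable from d7d9: {0e24, 2b4a, 3e2d, 46a7, 877a, b238, b297, b310, c419, d603, d7d9, e250}.
Reachable from d603: {0e24, 3e2d, 46a7, 877a, b238, b297, b310, d603, e250}.
In d7d9's history but not d603's: {2b4a, c419, d7d9} — 3 commits.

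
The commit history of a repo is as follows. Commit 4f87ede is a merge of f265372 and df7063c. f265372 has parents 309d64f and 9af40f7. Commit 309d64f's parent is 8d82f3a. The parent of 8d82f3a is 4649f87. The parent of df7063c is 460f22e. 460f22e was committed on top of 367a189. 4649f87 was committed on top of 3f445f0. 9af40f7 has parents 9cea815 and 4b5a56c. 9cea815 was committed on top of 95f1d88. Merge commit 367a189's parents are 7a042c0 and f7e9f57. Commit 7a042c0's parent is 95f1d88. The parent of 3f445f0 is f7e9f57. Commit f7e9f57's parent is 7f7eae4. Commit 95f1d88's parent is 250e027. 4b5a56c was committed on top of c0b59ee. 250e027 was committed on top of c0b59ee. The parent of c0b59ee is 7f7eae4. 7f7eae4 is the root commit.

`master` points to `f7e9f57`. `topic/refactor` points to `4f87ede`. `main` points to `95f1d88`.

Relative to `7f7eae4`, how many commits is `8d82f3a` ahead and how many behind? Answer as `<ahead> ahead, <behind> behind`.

Reachable from 8d82f3a: {3f445f0, 4649f87, 7f7eae4, 8d82f3a, f7e9f57}.
Reachable from 7f7eae4: {7f7eae4}.
Only in 8d82f3a's history (ahead): {3f445f0, 4649f87, 8d82f3a, f7e9f57} — 4.
Only in 7f7eae4's history (behind): {} — 0.

4 ahead, 0 behind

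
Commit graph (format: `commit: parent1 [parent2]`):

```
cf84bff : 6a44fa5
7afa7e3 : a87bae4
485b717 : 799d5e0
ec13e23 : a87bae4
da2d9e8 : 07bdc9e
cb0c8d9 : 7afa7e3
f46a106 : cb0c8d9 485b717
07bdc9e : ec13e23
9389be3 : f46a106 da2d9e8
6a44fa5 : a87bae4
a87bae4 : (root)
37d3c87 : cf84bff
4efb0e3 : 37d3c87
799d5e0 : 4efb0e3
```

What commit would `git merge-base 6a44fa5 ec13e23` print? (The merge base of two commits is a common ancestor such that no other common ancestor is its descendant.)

Ancestors of 6a44fa5: {6a44fa5, a87bae4}.
Ancestors of ec13e23: {a87bae4, ec13e23}.
Common ancestors: {a87bae4}.
The only common ancestor is a87bae4, so it is the merge base.

a87bae4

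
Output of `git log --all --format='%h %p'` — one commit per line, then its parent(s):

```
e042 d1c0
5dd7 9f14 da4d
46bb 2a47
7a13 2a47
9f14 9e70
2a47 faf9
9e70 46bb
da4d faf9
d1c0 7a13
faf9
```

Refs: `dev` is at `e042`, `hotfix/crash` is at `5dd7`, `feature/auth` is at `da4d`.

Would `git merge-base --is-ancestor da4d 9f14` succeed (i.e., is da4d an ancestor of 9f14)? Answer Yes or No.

Ancestors of 9f14: {2a47, 46bb, 9e70, 9f14, faf9}.
da4d is not in that set, so it is not an ancestor of 9f14.

No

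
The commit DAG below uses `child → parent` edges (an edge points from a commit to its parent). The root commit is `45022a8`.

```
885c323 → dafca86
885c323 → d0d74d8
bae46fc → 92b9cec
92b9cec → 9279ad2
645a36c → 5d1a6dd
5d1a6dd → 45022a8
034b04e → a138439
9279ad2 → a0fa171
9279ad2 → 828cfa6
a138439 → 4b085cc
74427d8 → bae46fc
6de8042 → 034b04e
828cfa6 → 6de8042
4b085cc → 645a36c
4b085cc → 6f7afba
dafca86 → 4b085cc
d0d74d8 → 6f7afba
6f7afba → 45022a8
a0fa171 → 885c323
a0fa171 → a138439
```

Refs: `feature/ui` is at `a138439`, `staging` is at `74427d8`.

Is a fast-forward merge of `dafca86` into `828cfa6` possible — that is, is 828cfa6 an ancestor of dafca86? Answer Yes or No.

A fast-forward from 828cfa6 to dafca86 is possible iff 828cfa6 is an ancestor of dafca86.
Ancestors of dafca86: {45022a8, 4b085cc, 5d1a6dd, 645a36c, 6f7afba, dafca86}.
828cfa6 is not among them, so fast-forward is not possible.

No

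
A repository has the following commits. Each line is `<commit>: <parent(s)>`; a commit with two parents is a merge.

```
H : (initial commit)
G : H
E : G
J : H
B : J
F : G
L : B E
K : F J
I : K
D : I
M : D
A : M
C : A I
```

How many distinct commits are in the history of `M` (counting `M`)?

8

Walking parent pointers from M: reachable set = {D, F, G, H, I, J, K, M}.
That is 8 commits.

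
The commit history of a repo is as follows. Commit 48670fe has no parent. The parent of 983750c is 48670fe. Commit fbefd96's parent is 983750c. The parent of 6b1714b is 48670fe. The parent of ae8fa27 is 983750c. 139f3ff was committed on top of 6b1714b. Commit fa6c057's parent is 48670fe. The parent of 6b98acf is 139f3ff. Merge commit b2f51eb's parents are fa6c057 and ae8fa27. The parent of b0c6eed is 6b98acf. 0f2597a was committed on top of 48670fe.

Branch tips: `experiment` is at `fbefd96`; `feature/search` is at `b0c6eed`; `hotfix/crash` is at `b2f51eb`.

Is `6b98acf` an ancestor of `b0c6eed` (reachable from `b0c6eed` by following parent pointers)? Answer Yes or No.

Ancestors of b0c6eed (commits reachable by following parents): {139f3ff, 48670fe, 6b1714b, 6b98acf, b0c6eed}.
6b98acf is in that set, so it is an ancestor of b0c6eed.

Yes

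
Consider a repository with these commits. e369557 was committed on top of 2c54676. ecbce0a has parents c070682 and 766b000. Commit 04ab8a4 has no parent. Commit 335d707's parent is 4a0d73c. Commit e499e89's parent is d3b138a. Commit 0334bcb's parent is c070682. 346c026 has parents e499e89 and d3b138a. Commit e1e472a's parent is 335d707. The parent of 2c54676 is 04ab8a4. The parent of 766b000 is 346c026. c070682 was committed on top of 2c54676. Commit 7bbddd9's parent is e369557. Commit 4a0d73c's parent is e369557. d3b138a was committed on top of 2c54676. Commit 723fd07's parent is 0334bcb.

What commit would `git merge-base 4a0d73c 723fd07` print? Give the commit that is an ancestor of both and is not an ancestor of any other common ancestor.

Ancestors of 4a0d73c: {04ab8a4, 2c54676, 4a0d73c, e369557}.
Ancestors of 723fd07: {0334bcb, 04ab8a4, 2c54676, 723fd07, c070682}.
Common ancestors: {04ab8a4, 2c54676}.
Among these, 2c54676 is not an ancestor of any other common ancestor — it is the merge base.

2c54676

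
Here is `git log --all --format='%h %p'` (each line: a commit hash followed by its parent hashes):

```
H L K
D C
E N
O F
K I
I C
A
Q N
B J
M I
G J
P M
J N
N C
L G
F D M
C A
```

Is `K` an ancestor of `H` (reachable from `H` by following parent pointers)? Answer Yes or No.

Ancestors of H (commits reachable by following parents): {A, C, G, H, I, J, K, L, N}.
K is in that set, so it is an ancestor of H.

Yes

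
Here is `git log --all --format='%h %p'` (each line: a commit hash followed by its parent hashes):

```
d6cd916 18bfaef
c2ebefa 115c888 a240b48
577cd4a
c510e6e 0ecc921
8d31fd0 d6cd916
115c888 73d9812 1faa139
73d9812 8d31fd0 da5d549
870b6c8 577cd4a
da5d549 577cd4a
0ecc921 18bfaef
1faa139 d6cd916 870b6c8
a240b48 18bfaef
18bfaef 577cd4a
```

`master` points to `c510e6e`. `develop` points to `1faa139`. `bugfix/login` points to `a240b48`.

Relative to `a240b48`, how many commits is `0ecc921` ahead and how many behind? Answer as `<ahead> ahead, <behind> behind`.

1 ahead, 1 behind

Reachable from 0ecc921: {0ecc921, 18bfaef, 577cd4a}.
Reachable from a240b48: {18bfaef, 577cd4a, a240b48}.
Only in 0ecc921's history (ahead): {0ecc921} — 1.
Only in a240b48's history (behind): {a240b48} — 1.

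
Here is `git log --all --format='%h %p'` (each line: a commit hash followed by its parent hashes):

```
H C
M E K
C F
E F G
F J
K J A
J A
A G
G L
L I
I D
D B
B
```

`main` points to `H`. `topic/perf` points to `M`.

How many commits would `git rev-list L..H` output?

6

Reachable from H: {A, B, C, D, F, G, H, I, J, L}.
Reachable from L: {B, D, I, L}.
In H's history but not L's: {A, C, F, G, H, J} — 6 commits.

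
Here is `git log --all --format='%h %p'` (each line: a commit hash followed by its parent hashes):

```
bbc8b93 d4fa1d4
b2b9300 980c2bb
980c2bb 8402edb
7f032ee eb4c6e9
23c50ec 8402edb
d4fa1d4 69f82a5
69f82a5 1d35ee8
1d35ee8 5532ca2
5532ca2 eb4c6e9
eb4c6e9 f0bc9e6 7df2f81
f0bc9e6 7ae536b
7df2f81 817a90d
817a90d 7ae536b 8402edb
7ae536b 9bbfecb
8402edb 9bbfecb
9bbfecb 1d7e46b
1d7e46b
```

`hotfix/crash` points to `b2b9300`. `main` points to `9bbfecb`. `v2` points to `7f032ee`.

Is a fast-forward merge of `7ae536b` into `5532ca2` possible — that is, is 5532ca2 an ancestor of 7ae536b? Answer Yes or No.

No

A fast-forward from 5532ca2 to 7ae536b is possible iff 5532ca2 is an ancestor of 7ae536b.
Ancestors of 7ae536b: {1d7e46b, 7ae536b, 9bbfecb}.
5532ca2 is not among them, so fast-forward is not possible.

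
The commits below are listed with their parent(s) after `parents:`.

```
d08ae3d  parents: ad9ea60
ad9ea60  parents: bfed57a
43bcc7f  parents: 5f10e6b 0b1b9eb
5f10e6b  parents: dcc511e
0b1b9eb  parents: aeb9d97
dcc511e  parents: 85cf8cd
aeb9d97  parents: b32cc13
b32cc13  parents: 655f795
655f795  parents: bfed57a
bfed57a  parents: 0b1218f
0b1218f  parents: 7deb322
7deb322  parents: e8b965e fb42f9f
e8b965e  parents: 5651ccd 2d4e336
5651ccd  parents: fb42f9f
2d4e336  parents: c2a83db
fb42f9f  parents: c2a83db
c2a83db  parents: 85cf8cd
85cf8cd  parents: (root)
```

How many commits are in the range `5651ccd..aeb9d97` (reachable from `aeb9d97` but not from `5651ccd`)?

Reachable from aeb9d97: {0b1218f, 2d4e336, 5651ccd, 655f795, 7deb322, 85cf8cd, aeb9d97, b32cc13, bfed57a, c2a83db, e8b965e, fb42f9f}.
Reachable from 5651ccd: {5651ccd, 85cf8cd, c2a83db, fb42f9f}.
In aeb9d97's history but not 5651ccd's: {0b1218f, 2d4e336, 655f795, 7deb322, aeb9d97, b32cc13, bfed57a, e8b965e} — 8 commits.

8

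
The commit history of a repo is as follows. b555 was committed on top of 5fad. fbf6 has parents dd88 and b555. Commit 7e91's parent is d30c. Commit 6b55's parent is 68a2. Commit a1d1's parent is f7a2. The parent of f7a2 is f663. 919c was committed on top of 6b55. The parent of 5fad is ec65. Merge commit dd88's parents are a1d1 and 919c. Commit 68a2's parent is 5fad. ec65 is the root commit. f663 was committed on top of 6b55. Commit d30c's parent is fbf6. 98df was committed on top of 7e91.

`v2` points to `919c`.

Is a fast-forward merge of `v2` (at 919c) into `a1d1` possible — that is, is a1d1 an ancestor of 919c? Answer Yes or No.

No

A fast-forward from a1d1 to 919c is possible iff a1d1 is an ancestor of 919c.
Ancestors of 919c: {5fad, 68a2, 6b55, 919c, ec65}.
a1d1 is not among them, so fast-forward is not possible.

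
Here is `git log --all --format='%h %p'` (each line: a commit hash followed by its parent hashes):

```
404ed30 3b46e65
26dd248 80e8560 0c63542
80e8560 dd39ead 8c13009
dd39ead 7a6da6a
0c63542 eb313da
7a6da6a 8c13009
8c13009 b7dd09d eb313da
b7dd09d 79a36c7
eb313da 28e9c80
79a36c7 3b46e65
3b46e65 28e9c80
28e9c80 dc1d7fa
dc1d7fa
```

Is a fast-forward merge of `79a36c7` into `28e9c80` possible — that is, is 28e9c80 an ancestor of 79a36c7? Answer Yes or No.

A fast-forward from 28e9c80 to 79a36c7 is possible iff 28e9c80 is an ancestor of 79a36c7.
Ancestors of 79a36c7: {28e9c80, 3b46e65, 79a36c7, dc1d7fa}.
28e9c80 is among them, so fast-forward is possible.

Yes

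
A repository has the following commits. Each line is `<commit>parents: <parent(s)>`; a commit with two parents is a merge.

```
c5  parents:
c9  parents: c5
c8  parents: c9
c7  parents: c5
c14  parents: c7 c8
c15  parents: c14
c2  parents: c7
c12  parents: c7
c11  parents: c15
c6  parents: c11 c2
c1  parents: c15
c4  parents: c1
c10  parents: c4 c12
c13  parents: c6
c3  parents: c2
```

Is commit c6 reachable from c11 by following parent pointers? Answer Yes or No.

No

Ancestors of c11: {c11, c14, c15, c5, c7, c8, c9}.
c6 is not in that set, so it is not an ancestor of c11.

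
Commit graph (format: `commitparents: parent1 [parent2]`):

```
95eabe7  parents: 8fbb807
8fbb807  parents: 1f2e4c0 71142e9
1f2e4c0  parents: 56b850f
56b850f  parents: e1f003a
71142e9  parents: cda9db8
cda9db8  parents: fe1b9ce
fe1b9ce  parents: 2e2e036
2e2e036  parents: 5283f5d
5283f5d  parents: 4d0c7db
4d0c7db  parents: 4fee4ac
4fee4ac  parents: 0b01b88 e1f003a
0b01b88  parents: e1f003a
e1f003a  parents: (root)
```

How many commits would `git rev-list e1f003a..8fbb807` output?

11

Reachable from 8fbb807: {0b01b88, 1f2e4c0, 2e2e036, 4d0c7db, 4fee4ac, 5283f5d, 56b850f, 71142e9, 8fbb807, cda9db8, e1f003a, fe1b9ce}.
Reachable from e1f003a: {e1f003a}.
In 8fbb807's history but not e1f003a's: {0b01b88, 1f2e4c0, 2e2e036, 4d0c7db, 4fee4ac, 5283f5d, 56b850f, 71142e9, 8fbb807, cda9db8, fe1b9ce} — 11 commits.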